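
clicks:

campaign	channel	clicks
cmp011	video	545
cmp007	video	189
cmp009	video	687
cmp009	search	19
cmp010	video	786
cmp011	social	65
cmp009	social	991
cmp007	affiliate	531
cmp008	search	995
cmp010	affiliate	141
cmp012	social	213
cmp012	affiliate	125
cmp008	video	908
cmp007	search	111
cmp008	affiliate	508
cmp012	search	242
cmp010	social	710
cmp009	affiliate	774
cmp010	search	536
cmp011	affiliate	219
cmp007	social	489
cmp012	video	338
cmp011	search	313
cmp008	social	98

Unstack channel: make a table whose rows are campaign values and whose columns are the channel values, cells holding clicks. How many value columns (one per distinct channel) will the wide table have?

4

4 distinct channel values: video, search, social, affiliate.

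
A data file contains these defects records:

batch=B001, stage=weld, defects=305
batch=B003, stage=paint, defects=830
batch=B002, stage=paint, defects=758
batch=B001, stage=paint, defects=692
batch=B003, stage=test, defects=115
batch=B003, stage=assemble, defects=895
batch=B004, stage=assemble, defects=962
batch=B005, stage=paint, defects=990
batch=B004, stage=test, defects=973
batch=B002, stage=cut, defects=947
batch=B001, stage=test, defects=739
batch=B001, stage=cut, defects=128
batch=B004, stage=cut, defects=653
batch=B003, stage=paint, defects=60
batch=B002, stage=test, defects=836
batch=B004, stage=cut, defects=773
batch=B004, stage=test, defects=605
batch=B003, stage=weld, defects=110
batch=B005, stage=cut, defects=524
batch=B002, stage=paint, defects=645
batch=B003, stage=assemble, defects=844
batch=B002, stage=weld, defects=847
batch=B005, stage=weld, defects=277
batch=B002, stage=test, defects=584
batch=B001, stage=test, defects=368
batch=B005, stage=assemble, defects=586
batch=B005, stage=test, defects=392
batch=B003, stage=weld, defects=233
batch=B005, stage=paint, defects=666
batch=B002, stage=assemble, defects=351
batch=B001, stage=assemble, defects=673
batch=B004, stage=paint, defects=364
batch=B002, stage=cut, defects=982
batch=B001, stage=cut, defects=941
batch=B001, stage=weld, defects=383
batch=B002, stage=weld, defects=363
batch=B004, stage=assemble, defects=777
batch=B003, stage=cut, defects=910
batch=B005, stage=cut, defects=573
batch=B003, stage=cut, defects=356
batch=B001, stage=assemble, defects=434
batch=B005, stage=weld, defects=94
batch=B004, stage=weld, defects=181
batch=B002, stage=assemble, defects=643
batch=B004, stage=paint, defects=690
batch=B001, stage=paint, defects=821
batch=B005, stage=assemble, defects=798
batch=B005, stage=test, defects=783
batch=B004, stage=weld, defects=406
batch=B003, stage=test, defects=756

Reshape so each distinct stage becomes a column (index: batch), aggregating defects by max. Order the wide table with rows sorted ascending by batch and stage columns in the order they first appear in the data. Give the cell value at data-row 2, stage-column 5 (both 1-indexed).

982

With rows sorted ascending by batch, row 2 is batch=B002. stage columns in first-appearance order: weld, paint, test, assemble, cut; column 5 is cut.
Long rows with batch=B002, stage=cut: max(947, 982) = 982.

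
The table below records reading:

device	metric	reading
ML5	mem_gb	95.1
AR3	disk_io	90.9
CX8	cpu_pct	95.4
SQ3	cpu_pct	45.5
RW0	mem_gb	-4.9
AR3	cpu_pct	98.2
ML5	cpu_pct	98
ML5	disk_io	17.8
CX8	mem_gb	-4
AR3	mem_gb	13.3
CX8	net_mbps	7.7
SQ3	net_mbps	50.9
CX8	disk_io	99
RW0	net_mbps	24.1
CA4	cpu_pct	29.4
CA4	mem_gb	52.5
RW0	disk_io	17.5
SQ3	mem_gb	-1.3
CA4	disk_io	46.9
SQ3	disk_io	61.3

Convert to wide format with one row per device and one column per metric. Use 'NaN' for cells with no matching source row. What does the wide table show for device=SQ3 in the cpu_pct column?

The long row with device=SQ3, metric=cpu_pct has reading=45.5.

45.5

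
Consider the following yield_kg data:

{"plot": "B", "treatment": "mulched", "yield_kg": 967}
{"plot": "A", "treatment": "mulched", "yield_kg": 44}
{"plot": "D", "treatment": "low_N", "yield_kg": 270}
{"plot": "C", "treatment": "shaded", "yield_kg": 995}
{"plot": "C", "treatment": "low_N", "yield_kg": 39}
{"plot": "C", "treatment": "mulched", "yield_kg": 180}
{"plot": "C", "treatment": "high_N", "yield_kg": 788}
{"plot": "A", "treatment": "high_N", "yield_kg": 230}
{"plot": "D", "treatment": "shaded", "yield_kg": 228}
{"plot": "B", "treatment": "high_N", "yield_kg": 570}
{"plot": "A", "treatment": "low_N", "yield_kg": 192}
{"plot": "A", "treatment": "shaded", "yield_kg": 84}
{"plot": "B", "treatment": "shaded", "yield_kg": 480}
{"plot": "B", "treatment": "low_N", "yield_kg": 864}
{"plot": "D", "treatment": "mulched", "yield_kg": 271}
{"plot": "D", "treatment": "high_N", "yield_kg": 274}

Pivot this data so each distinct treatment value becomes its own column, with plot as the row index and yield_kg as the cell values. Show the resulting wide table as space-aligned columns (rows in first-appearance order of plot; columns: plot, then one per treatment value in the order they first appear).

plot  mulched  low_N  shaded  high_N
B     967      864    480     570   
A     44       192    84      230   
D     271      270    228     274   
C     180      39     995     788   

Columns: plot plus the 4 distinct treatment values (mulched, low_N, shaded, high_N).
For example, row B column mulched takes yield_kg=967 from the long row (B, mulched).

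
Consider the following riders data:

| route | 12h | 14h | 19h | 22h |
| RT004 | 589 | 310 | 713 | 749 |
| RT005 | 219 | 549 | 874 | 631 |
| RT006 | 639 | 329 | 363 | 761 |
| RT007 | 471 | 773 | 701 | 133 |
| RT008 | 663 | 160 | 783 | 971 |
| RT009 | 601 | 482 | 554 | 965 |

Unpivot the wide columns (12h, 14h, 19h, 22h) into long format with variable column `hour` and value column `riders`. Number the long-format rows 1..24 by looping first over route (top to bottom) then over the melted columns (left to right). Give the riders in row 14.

24 rows total (6 × 4). Row 14: index ⌊(14-1)/4⌋ = 3 into route → RT007; (14-1) mod 4 = 1 into the melted columns → 14h.
So row 14 is (RT007, 14h, 773); riders = 773.

773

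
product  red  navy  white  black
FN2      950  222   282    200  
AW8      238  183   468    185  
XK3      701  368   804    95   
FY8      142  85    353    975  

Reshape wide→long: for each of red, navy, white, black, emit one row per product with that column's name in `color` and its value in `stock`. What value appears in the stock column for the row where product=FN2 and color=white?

282

Unpivoting turns each (product, wide-column) pair into one long row.
The wide cell at row FN2, column white holds 282, so the long row (FN2, white) has stock=282.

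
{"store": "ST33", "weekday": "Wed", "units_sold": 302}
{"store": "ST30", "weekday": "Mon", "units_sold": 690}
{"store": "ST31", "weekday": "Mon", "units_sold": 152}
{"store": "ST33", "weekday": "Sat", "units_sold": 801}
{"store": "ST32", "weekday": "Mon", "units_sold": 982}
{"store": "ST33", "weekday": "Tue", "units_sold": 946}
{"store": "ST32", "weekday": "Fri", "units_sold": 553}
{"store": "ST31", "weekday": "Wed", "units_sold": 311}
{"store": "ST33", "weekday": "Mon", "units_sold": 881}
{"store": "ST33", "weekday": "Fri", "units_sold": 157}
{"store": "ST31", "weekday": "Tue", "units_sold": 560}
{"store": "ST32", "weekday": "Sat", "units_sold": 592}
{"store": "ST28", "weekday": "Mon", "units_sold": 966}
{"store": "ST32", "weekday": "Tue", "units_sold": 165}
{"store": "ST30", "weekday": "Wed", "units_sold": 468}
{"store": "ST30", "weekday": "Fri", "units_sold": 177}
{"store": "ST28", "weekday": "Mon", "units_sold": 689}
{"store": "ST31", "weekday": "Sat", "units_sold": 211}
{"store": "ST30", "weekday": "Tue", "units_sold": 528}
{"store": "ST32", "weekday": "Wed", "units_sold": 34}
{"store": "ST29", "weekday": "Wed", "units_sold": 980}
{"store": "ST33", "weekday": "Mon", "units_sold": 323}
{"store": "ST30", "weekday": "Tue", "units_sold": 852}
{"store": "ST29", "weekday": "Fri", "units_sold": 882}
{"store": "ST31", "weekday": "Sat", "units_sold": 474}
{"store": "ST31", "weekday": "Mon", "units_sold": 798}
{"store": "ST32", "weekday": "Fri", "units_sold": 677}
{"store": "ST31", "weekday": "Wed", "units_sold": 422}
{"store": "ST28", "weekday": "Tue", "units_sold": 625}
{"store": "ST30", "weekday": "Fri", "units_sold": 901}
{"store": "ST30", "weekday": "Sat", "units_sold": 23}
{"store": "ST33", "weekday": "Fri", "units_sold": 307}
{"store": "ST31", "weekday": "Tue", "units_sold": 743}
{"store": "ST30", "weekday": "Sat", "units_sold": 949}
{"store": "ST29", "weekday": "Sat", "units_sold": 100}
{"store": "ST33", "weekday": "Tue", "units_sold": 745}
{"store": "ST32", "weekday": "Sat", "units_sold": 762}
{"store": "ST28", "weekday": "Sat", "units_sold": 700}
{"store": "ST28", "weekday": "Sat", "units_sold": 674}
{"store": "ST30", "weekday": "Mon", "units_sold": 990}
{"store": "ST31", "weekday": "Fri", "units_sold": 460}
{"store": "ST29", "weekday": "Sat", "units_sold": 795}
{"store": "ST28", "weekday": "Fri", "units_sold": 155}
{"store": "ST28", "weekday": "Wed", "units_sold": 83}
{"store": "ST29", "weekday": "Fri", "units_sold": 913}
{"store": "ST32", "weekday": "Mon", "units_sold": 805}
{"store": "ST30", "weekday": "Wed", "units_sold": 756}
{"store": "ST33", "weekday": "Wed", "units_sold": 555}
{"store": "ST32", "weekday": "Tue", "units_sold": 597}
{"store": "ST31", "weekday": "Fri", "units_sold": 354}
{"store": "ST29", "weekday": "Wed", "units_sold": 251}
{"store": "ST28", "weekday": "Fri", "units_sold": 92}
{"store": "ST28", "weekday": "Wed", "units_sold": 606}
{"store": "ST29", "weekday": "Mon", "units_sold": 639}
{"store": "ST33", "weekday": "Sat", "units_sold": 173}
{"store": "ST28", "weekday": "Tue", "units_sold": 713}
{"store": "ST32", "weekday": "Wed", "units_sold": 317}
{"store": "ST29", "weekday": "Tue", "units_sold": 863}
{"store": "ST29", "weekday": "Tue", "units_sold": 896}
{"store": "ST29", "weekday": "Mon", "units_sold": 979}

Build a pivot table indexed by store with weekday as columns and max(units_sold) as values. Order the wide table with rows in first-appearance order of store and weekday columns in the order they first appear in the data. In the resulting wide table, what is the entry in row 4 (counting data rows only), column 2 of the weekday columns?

982

With rows in first-appearance order of store, row 4 is store=ST32. weekday columns in first-appearance order: Wed, Mon, Sat, Tue, Fri; column 2 is Mon.
Long rows with store=ST32, weekday=Mon: max(982, 805) = 982.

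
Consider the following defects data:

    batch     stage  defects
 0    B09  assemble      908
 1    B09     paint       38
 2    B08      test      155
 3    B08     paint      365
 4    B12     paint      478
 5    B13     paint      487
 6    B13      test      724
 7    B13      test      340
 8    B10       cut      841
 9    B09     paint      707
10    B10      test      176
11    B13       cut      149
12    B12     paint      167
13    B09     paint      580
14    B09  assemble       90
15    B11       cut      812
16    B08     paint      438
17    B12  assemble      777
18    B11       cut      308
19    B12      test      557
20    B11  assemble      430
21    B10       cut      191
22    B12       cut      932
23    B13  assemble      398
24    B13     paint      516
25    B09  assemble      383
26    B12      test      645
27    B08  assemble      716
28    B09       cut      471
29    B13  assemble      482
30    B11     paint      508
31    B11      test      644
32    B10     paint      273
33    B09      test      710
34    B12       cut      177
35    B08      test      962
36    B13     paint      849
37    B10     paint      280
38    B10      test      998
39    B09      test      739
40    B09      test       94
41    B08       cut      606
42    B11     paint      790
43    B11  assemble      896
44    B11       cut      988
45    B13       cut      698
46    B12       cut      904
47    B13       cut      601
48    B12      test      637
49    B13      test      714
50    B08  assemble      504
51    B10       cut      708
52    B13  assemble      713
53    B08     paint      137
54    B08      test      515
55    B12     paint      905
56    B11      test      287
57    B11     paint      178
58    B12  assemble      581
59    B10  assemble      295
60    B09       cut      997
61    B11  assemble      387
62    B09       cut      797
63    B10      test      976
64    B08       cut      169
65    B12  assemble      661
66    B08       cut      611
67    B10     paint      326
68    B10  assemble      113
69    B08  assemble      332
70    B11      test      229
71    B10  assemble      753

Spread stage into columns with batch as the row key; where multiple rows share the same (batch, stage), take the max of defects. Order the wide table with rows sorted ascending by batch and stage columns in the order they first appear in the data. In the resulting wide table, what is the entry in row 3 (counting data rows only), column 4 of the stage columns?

With rows sorted ascending by batch, row 3 is batch=B10. stage columns in first-appearance order: assemble, paint, test, cut; column 4 is cut.
Long rows with batch=B10, stage=cut: max(841, 191, 708) = 841.

841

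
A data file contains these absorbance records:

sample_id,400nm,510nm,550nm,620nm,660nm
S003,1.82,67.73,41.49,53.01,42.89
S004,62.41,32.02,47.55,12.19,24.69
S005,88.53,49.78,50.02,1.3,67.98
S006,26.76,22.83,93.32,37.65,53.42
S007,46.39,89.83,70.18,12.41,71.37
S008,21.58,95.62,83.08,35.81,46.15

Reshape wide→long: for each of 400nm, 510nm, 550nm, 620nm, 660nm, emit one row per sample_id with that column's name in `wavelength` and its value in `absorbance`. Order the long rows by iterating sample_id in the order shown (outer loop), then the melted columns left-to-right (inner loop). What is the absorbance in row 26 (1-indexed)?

30 rows total (6 × 5). Row 26: index ⌊(26-1)/5⌋ = 5 into sample_id → S008; (26-1) mod 5 = 0 into the melted columns → 400nm.
So row 26 is (S008, 400nm, 21.58); absorbance = 21.58.

21.58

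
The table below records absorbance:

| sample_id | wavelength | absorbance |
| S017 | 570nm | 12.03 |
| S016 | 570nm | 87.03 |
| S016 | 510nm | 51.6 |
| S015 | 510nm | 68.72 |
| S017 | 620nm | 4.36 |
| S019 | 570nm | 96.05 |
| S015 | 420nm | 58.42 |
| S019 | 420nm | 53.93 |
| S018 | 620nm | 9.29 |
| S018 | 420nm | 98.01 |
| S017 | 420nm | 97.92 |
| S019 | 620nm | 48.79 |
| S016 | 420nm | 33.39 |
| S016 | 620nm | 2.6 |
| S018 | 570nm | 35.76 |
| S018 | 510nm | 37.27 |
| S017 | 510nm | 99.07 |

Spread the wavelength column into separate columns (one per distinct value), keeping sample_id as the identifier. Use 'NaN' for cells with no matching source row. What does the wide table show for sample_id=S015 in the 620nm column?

No long-format row has sample_id=S015 and wavelength=620nm, so the cell is NaN.

NaN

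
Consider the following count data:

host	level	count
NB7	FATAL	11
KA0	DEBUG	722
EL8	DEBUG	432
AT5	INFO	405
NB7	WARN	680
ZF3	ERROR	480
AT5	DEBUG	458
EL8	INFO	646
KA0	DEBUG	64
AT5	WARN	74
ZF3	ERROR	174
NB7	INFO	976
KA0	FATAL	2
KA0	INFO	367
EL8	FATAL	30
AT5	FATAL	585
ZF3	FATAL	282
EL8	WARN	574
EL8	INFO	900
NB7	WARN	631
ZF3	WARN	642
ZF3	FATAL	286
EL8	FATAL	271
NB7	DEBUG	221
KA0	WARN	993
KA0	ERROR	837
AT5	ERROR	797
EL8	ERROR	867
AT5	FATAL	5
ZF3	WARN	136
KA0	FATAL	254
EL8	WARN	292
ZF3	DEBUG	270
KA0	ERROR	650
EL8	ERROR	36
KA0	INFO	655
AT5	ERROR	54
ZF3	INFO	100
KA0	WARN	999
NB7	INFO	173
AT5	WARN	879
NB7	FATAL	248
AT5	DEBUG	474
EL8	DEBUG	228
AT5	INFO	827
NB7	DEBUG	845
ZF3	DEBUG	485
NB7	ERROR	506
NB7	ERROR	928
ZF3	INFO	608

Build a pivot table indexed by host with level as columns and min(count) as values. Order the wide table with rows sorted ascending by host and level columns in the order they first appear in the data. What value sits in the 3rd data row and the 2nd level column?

64

With rows sorted ascending by host, row 3 is host=KA0. level columns in first-appearance order: FATAL, DEBUG, INFO, WARN, ERROR; column 2 is DEBUG.
Long rows with host=KA0, level=DEBUG: min(722, 64) = 64.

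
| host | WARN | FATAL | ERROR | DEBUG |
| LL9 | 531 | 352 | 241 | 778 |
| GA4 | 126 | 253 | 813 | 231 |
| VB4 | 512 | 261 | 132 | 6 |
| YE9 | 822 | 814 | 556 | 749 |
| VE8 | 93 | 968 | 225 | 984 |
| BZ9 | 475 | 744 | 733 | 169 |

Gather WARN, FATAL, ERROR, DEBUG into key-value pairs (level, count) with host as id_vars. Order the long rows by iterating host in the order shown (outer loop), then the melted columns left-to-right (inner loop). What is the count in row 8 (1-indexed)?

231

24 rows total (6 × 4). Row 8: index ⌊(8-1)/4⌋ = 1 into host → GA4; (8-1) mod 4 = 3 into the melted columns → DEBUG.
So row 8 is (GA4, DEBUG, 231); count = 231.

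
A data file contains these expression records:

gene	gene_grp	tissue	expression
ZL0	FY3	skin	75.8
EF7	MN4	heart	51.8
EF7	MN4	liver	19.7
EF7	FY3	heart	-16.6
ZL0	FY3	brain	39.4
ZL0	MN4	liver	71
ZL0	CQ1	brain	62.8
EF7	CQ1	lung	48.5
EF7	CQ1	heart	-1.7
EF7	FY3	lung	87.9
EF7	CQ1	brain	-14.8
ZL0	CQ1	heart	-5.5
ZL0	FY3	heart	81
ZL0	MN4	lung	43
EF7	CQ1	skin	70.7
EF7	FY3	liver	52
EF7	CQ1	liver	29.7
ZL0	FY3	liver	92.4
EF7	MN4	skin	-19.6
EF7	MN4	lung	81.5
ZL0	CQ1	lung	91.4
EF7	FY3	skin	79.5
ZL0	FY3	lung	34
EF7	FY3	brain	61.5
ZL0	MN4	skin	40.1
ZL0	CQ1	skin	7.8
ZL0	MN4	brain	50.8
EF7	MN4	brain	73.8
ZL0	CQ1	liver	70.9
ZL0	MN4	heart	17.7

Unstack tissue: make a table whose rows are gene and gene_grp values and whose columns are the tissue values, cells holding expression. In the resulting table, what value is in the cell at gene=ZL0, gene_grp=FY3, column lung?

34

Wide layout: rows indexed by gene and gene_grp, columns are the 5 distinct tissue values (skin, heart, liver, brain, lung).
Cell (gene=ZL0, gene_grp=FY3, tissue=lung) draws from the long row where gene=ZL0, gene_grp=FY3 and tissue=lung, which has expression=34.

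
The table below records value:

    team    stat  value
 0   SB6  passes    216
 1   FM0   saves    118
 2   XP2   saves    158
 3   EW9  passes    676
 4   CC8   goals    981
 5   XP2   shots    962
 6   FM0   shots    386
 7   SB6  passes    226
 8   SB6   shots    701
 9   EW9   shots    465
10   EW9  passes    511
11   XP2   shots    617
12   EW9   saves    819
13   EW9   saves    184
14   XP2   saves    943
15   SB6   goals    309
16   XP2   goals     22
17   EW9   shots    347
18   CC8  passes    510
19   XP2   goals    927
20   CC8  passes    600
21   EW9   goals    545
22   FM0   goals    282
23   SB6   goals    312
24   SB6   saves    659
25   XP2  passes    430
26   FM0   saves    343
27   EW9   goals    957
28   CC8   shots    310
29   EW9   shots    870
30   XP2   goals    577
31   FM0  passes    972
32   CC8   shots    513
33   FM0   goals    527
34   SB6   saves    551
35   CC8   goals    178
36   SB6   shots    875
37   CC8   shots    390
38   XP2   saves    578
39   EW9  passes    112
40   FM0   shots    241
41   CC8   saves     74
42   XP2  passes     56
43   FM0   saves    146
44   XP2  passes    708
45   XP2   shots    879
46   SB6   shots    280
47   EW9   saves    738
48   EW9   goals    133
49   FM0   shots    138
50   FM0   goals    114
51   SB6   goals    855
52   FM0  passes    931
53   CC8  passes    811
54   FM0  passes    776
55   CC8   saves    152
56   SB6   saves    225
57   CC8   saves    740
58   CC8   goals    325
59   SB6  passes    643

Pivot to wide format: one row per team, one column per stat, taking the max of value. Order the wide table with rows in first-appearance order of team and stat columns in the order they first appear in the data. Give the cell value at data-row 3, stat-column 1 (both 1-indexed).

708

With rows in first-appearance order of team, row 3 is team=XP2. stat columns in first-appearance order: passes, saves, goals, shots; column 1 is passes.
Long rows with team=XP2, stat=passes: max(430, 56, 708) = 708.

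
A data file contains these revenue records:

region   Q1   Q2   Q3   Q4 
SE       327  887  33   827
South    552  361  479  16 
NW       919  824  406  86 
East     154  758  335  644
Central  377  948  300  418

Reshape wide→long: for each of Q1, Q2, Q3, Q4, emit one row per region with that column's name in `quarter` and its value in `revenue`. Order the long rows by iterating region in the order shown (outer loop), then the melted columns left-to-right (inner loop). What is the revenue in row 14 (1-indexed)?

758

20 rows total (5 × 4). Row 14: index ⌊(14-1)/4⌋ = 3 into region → East; (14-1) mod 4 = 1 into the melted columns → Q2.
So row 14 is (East, Q2, 758); revenue = 758.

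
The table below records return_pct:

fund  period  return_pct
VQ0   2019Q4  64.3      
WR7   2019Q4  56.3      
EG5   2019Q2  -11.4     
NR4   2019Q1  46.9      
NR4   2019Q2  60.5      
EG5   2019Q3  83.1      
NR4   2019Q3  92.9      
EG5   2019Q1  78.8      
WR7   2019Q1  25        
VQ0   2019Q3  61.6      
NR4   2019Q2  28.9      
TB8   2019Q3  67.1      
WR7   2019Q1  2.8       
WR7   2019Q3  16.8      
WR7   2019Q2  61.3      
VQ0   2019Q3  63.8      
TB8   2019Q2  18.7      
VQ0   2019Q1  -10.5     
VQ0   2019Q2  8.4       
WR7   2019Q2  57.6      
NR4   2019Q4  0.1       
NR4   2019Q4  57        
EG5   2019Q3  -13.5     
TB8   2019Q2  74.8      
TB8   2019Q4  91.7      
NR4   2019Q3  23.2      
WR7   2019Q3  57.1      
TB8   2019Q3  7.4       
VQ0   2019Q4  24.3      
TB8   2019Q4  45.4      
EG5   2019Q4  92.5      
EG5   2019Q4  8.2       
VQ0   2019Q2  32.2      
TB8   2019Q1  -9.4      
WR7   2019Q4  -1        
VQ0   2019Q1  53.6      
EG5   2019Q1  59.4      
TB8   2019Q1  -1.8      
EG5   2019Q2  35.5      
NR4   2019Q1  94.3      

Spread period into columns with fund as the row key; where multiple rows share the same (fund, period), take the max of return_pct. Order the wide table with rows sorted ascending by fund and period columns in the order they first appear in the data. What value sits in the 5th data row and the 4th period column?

57.1

With rows sorted ascending by fund, row 5 is fund=WR7. period columns in first-appearance order: 2019Q4, 2019Q2, 2019Q1, 2019Q3; column 4 is 2019Q3.
Long rows with fund=WR7, period=2019Q3: max(16.8, 57.1) = 57.1.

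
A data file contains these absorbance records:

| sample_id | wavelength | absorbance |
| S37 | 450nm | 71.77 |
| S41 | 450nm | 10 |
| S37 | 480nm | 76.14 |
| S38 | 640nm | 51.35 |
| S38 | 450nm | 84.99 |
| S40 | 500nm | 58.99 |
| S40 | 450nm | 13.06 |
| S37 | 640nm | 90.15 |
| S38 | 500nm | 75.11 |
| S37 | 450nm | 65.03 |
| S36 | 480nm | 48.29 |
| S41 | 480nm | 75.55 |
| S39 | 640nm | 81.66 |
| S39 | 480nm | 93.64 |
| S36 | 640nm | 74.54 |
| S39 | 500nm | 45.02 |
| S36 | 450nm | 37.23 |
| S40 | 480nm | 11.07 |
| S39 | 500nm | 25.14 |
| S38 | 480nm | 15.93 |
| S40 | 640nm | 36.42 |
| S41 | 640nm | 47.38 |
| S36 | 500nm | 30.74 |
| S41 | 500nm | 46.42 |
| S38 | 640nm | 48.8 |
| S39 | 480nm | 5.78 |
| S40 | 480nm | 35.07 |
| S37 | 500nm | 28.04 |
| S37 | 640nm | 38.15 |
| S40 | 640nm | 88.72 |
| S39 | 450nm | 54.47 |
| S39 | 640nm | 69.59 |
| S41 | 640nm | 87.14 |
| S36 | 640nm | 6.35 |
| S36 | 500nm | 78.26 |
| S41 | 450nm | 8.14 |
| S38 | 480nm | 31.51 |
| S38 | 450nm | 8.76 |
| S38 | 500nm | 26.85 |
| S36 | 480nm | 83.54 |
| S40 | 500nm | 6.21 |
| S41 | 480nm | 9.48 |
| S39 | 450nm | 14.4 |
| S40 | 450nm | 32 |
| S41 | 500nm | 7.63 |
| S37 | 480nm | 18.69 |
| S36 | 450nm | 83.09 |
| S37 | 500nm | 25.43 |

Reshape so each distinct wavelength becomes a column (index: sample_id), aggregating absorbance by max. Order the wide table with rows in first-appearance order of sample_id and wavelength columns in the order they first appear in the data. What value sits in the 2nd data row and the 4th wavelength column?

With rows in first-appearance order of sample_id, row 2 is sample_id=S41. wavelength columns in first-appearance order: 450nm, 480nm, 640nm, 500nm; column 4 is 500nm.
Long rows with sample_id=S41, wavelength=500nm: max(46.42, 7.63) = 46.42.

46.42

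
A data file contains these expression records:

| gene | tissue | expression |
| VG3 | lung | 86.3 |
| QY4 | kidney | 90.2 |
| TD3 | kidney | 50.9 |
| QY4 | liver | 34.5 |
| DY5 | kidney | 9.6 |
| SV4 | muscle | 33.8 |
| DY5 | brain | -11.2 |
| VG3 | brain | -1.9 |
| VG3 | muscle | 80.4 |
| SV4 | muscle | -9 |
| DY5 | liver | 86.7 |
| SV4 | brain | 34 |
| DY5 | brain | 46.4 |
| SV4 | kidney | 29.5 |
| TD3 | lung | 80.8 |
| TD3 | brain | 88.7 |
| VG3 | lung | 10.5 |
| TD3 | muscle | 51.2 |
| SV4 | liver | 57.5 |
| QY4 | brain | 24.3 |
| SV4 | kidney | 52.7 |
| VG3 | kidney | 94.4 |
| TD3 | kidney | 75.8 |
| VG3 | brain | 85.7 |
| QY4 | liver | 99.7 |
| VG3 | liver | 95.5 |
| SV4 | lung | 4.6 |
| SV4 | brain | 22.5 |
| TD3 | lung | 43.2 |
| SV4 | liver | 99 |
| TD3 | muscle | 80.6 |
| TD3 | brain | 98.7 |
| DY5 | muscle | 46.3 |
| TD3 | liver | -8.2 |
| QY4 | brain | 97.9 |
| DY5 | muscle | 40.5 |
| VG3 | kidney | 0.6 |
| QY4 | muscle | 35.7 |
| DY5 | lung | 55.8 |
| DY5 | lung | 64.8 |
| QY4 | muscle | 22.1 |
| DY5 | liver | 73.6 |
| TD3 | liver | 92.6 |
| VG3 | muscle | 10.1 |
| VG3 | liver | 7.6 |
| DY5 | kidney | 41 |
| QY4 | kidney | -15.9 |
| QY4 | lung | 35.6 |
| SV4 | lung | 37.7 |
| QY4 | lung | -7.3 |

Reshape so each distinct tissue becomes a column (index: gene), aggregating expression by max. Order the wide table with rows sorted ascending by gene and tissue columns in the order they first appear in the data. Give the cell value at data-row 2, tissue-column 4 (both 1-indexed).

With rows sorted ascending by gene, row 2 is gene=QY4. tissue columns in first-appearance order: lung, kidney, liver, muscle, brain; column 4 is muscle.
Long rows with gene=QY4, tissue=muscle: max(35.7, 22.1) = 35.7.

35.7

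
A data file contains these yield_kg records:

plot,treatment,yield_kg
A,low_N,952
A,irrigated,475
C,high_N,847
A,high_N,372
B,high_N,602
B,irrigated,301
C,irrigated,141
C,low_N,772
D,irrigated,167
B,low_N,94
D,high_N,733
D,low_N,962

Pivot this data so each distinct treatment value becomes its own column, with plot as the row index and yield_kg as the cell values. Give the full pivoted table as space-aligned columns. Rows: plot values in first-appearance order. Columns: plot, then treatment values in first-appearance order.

plot  low_N  irrigated  high_N
A     952    475        372   
C     772    141        847   
B     94     301        602   
D     962    167        733   

Columns: plot plus the 3 distinct treatment values (low_N, irrigated, high_N).
For example, row A column low_N takes yield_kg=952 from the long row (A, low_N).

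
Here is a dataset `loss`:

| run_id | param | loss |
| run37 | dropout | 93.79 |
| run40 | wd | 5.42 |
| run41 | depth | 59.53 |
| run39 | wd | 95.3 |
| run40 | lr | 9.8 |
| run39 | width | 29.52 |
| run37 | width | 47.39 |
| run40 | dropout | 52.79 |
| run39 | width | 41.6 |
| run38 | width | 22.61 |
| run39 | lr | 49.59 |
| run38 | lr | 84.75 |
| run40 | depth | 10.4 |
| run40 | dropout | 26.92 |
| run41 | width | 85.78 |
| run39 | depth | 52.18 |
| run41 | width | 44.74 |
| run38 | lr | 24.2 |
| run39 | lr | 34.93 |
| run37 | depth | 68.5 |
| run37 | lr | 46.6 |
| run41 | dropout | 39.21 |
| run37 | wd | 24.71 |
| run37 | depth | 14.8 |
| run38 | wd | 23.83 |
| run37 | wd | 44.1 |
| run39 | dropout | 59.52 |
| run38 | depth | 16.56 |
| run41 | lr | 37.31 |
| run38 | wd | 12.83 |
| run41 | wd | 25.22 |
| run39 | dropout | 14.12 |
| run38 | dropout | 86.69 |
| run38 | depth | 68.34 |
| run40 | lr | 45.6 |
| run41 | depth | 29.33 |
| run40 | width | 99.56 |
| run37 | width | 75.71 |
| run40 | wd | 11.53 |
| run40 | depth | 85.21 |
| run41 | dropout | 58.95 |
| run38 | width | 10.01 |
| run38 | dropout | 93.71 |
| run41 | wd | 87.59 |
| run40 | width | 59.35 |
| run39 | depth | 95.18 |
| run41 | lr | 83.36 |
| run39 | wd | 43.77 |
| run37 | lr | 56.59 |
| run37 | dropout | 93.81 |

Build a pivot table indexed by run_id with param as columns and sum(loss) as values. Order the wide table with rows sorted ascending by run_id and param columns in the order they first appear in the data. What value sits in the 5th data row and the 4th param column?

With rows sorted ascending by run_id, row 5 is run_id=run41. param columns in first-appearance order: dropout, wd, depth, lr, width; column 4 is lr.
Long rows with run_id=run41, param=lr: 37.31 + 83.36 = 120.67.

120.67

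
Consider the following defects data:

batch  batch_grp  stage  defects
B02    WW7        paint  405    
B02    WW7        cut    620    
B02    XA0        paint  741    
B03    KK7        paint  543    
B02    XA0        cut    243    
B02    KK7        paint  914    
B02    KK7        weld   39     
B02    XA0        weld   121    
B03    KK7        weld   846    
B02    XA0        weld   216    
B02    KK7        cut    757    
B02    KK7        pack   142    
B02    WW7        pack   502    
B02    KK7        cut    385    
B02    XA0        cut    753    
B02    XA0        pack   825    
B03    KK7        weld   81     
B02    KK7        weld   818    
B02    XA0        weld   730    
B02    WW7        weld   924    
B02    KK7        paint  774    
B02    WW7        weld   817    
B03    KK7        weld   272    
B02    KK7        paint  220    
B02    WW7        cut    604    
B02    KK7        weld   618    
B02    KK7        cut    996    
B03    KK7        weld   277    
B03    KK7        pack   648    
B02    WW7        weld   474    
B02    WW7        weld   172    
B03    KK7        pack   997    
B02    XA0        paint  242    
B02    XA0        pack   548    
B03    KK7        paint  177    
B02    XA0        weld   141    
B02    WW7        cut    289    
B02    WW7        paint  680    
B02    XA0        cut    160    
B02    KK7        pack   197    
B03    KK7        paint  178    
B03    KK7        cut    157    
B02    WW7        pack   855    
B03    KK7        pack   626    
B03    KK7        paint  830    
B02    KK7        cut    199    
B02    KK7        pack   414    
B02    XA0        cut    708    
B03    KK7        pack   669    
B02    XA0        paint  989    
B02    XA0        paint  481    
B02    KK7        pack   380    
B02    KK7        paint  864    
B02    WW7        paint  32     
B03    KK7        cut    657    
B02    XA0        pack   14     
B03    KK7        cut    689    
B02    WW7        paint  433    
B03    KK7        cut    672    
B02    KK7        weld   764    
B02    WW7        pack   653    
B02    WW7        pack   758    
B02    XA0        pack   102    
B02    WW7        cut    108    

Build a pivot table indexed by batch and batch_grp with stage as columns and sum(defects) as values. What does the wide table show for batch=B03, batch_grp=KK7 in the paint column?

1728

Rows with batch=B03, batch_grp=KK7 and stage=paint: defects values are 543, 177, 178, 830.
543 + 177 + 178 + 830 = 1728.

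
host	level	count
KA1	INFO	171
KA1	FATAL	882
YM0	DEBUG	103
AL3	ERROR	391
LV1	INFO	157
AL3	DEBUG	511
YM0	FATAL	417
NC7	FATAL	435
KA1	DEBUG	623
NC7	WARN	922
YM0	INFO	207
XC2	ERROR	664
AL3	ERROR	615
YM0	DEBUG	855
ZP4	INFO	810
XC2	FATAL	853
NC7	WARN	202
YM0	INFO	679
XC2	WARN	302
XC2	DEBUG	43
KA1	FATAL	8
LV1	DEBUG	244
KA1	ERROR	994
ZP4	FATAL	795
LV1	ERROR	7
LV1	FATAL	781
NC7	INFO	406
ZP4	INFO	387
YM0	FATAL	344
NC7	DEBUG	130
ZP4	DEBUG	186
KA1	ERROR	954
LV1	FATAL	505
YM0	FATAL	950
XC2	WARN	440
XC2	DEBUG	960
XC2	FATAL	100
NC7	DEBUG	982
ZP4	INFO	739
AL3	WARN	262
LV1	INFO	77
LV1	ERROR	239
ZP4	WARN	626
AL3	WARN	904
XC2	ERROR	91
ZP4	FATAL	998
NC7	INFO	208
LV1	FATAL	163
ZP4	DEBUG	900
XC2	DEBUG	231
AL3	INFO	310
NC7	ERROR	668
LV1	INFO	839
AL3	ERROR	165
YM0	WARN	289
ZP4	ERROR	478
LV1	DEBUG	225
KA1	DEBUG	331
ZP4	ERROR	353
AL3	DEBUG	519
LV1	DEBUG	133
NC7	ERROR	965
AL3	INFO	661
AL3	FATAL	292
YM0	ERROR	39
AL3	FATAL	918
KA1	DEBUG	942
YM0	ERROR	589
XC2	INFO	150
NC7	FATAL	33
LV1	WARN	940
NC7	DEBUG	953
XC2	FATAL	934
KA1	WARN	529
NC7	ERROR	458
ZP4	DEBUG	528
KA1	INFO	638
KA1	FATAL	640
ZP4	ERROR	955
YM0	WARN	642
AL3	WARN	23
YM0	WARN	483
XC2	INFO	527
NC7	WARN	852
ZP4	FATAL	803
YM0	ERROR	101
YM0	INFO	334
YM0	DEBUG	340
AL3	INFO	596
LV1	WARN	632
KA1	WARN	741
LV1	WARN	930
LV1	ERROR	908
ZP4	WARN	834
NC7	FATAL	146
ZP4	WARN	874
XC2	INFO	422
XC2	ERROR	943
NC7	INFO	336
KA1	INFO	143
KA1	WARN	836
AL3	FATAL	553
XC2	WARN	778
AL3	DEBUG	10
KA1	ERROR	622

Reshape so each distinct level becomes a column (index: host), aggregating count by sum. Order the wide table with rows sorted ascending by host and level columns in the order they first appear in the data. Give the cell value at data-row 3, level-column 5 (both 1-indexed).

With rows sorted ascending by host, row 3 is host=LV1. level columns in first-appearance order: INFO, FATAL, DEBUG, ERROR, WARN; column 5 is WARN.
Long rows with host=LV1, level=WARN: 940 + 632 + 930 = 2502.

2502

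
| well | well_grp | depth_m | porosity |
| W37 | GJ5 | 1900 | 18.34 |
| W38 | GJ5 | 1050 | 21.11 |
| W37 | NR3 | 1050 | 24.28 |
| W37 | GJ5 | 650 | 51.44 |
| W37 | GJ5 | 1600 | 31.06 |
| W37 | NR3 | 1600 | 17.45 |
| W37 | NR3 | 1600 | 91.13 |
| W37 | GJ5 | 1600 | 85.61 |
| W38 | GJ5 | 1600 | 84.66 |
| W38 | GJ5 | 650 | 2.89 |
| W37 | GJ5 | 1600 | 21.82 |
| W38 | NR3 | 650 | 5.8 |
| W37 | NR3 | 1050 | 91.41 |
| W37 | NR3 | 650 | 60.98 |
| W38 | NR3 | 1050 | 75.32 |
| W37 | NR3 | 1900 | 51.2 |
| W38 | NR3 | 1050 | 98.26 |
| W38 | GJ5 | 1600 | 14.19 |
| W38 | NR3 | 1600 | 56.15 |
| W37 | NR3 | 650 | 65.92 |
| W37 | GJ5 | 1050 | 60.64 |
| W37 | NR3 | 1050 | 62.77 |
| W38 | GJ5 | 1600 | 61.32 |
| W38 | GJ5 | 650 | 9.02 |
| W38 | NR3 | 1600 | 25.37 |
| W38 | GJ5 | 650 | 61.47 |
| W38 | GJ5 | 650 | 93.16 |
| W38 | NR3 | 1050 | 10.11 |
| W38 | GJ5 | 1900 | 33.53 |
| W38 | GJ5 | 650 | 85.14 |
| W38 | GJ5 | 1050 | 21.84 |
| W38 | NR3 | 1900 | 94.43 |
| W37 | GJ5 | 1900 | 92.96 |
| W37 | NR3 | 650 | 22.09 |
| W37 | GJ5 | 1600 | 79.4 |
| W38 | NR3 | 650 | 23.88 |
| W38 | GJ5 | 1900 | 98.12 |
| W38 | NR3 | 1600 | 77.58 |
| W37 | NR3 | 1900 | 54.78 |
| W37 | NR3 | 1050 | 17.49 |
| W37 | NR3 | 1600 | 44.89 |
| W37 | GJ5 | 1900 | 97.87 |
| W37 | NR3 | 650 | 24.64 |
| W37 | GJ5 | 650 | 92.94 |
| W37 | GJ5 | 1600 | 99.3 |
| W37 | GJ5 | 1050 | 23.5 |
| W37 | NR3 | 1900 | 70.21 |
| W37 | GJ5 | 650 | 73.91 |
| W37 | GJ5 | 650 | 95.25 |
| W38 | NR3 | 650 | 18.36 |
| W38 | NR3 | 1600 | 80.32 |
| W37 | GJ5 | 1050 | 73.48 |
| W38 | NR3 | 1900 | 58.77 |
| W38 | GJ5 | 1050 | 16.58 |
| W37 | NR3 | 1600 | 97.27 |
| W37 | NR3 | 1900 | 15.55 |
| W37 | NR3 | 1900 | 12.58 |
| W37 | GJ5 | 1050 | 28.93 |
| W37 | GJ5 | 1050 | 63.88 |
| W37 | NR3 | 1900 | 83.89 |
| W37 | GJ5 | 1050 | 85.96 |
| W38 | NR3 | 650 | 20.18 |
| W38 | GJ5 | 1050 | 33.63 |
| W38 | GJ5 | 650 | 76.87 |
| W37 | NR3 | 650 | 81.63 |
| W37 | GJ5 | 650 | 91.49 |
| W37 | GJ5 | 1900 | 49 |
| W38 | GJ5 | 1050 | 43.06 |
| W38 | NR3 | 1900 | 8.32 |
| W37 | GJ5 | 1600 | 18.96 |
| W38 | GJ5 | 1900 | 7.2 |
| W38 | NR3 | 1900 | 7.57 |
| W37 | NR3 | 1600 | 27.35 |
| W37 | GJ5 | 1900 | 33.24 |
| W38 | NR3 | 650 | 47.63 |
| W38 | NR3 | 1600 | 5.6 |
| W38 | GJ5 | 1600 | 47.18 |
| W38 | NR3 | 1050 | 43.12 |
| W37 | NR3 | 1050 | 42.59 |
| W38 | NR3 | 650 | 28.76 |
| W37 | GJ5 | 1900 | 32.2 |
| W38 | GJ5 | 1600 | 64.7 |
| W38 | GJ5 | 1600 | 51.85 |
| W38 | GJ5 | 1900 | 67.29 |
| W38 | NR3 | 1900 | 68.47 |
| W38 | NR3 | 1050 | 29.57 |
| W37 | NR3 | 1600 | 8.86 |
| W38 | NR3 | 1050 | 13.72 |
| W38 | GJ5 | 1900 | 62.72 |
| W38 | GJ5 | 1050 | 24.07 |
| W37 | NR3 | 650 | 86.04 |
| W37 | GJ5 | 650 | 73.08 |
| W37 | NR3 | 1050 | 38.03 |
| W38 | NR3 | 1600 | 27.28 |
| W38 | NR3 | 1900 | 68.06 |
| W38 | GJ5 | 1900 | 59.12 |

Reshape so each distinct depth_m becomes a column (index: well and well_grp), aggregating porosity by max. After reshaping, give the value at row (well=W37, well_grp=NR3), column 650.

Rows with well=W37, well_grp=NR3 and depth_m=650: porosity values are 60.98, 65.92, 22.09, 24.64, 81.63, 86.04.
max(60.98, 65.92, 22.09, 24.64, 81.63, 86.04) = 86.04.

86.04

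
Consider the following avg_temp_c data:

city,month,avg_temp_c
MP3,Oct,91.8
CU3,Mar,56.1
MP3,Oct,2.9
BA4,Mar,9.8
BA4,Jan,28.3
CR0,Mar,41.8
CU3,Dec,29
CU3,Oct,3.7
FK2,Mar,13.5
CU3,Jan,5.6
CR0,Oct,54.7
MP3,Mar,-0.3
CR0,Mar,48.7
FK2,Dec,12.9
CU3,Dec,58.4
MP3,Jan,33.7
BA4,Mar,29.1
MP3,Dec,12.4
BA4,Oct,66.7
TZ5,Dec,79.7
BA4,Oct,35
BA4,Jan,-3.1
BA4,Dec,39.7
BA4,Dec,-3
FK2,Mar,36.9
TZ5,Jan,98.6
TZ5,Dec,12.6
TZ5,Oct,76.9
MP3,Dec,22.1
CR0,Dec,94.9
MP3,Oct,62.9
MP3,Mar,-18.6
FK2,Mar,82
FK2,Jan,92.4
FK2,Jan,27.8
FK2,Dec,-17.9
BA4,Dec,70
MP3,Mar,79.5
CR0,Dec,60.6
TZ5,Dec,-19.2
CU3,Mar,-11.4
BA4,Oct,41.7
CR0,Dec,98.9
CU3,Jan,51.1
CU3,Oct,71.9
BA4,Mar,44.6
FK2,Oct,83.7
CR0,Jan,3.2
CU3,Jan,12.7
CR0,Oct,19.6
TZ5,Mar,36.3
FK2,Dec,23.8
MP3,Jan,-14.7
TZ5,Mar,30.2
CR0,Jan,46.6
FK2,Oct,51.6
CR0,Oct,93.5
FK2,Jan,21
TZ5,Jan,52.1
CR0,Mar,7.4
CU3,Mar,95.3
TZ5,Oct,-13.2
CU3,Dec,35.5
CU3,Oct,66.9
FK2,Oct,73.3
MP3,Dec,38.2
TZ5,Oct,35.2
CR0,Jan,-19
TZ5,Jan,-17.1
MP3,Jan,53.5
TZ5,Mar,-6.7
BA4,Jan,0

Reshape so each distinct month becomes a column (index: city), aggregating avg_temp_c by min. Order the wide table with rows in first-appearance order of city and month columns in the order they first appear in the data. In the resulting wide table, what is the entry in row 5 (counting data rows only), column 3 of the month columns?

With rows in first-appearance order of city, row 5 is city=FK2. month columns in first-appearance order: Oct, Mar, Jan, Dec; column 3 is Jan.
Long rows with city=FK2, month=Jan: min(92.4, 27.8, 21) = 21.

21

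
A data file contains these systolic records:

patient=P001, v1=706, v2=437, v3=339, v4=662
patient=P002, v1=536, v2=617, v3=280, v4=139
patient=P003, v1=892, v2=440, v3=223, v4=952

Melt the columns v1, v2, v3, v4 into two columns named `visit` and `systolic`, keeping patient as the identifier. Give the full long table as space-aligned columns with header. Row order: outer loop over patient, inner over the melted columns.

patient  visit  systolic
P001     v1     706     
P001     v2     437     
P001     v3     339     
P001     v4     662     
P002     v1     536     
P002     v2     617     
P002     v3     280     
P002     v4     139     
P003     v1     892     
P003     v2     440     
P003     v3     223     
P003     v4     952     

Each (patient, column) pair becomes one row: 3 × 4 = 12 rows.
For example, (P001, v1) → systolic=706.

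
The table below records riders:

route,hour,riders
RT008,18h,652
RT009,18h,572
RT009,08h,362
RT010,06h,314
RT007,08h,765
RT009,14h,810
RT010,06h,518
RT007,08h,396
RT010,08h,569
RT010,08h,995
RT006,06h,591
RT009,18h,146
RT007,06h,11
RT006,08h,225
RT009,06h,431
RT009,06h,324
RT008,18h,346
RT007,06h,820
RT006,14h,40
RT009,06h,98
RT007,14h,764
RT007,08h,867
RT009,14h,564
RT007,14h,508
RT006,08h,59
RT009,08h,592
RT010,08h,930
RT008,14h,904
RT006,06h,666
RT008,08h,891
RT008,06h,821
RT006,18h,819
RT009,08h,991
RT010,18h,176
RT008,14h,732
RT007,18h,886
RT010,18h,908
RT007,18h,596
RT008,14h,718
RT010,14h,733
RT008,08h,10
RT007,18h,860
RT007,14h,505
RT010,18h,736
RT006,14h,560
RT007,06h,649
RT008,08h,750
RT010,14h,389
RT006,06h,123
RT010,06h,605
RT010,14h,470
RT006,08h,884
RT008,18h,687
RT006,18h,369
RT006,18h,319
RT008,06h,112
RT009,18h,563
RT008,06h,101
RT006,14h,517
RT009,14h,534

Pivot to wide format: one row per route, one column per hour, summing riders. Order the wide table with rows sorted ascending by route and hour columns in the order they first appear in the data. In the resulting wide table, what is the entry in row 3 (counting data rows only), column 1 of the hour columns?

With rows sorted ascending by route, row 3 is route=RT008. hour columns in first-appearance order: 18h, 08h, 06h, 14h; column 1 is 18h.
Long rows with route=RT008, hour=18h: 652 + 346 + 687 = 1685.

1685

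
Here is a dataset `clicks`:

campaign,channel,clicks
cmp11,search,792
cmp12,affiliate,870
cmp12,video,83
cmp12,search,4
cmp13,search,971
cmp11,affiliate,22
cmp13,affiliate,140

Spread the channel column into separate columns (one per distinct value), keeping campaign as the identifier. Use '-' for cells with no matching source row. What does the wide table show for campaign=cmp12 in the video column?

83

The long row with campaign=cmp12, channel=video has clicks=83.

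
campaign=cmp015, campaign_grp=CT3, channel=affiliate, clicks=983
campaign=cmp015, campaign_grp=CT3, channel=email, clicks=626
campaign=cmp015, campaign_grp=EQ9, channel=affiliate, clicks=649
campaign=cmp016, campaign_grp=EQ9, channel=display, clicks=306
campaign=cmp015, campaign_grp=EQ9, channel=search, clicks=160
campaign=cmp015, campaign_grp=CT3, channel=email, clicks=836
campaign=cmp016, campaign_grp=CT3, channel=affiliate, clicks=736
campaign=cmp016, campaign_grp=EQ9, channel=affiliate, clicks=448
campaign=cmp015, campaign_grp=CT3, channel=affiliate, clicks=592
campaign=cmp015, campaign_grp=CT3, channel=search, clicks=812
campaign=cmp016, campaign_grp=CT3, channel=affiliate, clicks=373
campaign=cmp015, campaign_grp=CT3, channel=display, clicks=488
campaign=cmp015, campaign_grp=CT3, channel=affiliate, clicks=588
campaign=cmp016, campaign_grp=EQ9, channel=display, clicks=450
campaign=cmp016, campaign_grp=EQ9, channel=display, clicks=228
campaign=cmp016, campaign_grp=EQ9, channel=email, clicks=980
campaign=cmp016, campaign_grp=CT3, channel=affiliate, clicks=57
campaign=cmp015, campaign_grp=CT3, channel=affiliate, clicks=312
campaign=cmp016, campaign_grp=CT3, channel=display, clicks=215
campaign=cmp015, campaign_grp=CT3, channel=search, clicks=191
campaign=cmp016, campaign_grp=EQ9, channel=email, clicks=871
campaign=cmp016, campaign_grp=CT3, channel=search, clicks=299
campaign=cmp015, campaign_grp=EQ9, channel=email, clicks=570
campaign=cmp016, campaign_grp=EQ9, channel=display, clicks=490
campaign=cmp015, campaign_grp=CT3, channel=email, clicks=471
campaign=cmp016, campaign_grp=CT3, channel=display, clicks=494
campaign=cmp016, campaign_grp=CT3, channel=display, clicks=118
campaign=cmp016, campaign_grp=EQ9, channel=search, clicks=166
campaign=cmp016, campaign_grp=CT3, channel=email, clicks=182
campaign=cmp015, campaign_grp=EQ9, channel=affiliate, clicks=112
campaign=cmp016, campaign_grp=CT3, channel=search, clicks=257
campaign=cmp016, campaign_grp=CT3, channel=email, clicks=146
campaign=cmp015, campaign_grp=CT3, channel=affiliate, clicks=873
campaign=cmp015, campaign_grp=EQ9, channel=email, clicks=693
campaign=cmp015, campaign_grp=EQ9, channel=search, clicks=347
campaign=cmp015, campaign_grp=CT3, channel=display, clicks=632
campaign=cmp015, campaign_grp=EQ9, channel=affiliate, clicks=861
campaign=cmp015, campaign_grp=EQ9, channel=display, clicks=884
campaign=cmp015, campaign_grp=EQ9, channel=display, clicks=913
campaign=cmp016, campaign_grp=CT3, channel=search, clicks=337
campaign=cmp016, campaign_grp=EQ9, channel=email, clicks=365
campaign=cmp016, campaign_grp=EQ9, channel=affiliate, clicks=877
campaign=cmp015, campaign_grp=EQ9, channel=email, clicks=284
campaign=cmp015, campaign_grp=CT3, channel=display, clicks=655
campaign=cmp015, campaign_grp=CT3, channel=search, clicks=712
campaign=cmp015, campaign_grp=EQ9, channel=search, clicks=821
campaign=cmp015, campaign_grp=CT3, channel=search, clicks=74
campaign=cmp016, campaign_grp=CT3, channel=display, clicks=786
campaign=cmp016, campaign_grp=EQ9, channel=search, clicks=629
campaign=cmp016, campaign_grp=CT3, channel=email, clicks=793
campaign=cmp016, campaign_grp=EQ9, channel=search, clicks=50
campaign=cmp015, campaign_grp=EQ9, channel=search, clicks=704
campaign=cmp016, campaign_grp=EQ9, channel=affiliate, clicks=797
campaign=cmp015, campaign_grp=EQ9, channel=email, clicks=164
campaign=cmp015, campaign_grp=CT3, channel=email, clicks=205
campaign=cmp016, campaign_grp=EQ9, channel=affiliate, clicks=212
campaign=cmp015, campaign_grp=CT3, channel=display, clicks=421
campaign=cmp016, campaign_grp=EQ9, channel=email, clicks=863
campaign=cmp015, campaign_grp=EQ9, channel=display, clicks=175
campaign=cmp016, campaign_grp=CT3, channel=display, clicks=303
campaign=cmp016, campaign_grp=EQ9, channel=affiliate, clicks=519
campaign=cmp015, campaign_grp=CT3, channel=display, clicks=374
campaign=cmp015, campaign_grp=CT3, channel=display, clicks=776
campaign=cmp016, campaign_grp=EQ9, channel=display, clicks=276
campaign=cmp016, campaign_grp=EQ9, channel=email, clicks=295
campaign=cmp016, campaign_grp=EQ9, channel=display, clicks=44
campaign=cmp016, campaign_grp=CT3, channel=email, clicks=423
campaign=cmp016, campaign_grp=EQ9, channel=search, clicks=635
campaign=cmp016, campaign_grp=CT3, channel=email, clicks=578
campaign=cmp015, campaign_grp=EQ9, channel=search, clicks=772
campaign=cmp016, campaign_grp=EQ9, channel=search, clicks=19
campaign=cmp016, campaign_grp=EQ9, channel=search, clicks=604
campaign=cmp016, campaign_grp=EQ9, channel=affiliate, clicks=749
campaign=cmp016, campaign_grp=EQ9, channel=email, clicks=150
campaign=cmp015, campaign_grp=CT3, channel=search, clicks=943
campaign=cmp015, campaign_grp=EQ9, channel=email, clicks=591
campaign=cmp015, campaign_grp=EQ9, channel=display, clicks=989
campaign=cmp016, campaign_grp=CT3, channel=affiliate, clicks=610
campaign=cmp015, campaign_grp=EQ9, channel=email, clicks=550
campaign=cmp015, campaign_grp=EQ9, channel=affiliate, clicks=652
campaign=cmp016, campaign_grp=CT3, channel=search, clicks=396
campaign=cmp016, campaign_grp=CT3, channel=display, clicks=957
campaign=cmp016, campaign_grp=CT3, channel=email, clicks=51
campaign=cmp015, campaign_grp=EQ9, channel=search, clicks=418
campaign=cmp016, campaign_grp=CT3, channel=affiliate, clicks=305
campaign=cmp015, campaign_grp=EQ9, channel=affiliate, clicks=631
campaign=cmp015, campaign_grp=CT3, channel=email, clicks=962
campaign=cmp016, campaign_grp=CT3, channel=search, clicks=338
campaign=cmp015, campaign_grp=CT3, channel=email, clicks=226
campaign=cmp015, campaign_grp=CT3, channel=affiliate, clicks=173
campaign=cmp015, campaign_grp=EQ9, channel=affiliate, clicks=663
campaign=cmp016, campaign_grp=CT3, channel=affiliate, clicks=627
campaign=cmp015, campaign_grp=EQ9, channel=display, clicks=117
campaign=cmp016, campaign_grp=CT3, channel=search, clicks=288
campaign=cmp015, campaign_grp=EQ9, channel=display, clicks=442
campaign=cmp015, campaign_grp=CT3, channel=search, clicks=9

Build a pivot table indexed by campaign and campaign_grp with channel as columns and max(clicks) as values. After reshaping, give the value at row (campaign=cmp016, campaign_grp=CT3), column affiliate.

736

Rows with campaign=cmp016, campaign_grp=CT3 and channel=affiliate: clicks values are 736, 373, 57, 610, 305, 627.
max(736, 373, 57, 610, 305, 627) = 736.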